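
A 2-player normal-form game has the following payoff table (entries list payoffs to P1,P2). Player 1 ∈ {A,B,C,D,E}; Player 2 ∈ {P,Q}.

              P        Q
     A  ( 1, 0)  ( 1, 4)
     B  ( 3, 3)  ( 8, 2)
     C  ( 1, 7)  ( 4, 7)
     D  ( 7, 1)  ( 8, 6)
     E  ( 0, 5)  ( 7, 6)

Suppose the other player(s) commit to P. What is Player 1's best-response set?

argmax u_1 = {D}

u_1(A vs P) = 1
u_1(B vs P) = 3
u_1(C vs P) = 1
u_1(D vs P) = 7
u_1(E vs P) = 0
max payoff 7 at {D}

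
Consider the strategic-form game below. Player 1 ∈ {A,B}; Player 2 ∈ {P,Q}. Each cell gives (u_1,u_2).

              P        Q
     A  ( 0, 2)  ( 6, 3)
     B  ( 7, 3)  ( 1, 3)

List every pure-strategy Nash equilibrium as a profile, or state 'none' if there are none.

PSNE = {(A,Q), (B,P)}

(A,P): not NE [P1→B gives 7>0; P2→Q gives 3>2]
(A,Q): NE
(B,P): NE
(B,Q): not NE [P1→A gives 6>1]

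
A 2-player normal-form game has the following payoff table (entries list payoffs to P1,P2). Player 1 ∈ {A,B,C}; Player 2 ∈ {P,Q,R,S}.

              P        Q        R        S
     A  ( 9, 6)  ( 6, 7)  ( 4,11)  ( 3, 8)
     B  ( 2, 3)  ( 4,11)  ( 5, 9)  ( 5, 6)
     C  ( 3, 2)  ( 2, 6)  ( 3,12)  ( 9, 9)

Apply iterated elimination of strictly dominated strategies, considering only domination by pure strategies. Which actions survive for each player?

Remaining: P1:{A,B} P2:{Q,R}

P2 drop P (Q beats it: A:7>6 B:11>3 C:6>2)
P2 drop S (R beats it: A:11>8 B:9>6 C:12>9)
P1 drop C (A beats it: Q:6>2 R:4>3)
P1→{A,B} P2→{Q,R}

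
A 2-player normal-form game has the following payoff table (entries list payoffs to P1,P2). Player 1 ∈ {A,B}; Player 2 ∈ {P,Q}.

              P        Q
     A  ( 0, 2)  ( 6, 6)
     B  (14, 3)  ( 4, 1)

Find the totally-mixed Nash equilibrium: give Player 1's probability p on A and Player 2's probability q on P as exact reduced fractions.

P1 indiff ⇒ q·0+(1-q)·6 = q·14+(1-q)·4 ⇒ q(-14) = (1-q)(-2) ⇒ q = 1/8
P2 indiff ⇒ p·2+(1-p)·3 = p·6+(1-p)·1 ⇒ p(-4) = (1-p)(-2) ⇒ p = 1/3

P1 mixes 1/3 on A; P2 mixes 1/8 on P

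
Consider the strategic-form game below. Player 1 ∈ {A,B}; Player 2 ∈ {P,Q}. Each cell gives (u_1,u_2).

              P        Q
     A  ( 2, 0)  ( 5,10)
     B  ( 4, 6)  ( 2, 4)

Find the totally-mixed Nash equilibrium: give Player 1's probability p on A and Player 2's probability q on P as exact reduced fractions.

P1 mixes 1/6 on A; P2 mixes 3/5 on P

P1 indiff ⇒ q·2+(1-q)·5 = q·4+(1-q)·2 ⇒ q(-2) = (1-q)(-3) ⇒ q = 3/5
P2 indiff ⇒ p·0+(1-p)·6 = p·10+(1-p)·4 ⇒ p(-10) = (1-p)(-2) ⇒ p = 1/6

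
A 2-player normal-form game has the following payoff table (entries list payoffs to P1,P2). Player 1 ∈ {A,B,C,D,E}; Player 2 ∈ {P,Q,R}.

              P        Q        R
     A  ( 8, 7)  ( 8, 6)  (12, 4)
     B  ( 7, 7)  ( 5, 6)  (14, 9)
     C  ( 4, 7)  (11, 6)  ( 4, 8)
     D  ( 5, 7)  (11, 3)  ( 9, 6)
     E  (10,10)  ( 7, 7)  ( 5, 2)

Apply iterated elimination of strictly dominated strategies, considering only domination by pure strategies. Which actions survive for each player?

Remaining: P1:{A,B,E} P2:{P,R}

P2 drop Q (P beats it: A:7>6 B:7>6 C:7>6 D:7>3 E:10>7)
P1 drop C (A beats it: P:8>4 R:12>4)
P1 drop D (A beats it: P:8>5 R:12>9)
P1→{A,B,E} P2→{P,R}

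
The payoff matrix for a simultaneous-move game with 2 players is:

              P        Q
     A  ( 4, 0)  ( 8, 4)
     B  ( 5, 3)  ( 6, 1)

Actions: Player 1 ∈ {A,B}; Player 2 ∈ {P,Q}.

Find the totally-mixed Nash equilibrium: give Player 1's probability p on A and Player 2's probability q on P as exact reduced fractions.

P1 indiff ⇒ q·4+(1-q)·8 = q·5+(1-q)·6 ⇒ q(-1) = (1-q)(-2) ⇒ q = 2/3
P2 indiff ⇒ p·0+(1-p)·3 = p·4+(1-p)·1 ⇒ p(-4) = (1-p)(-2) ⇒ p = 1/3

P1 mixes 1/3 on A; P2 mixes 2/3 on P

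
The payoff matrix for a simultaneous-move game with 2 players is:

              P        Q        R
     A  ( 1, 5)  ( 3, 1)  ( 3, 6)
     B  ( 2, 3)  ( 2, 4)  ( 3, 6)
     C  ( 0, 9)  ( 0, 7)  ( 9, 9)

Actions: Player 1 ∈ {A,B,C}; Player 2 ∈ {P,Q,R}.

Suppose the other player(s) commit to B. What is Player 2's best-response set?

BR_2 = {R}

u_2(P vs B) = 3
u_2(Q vs B) = 4
u_2(R vs B) = 6
max payoff 6 at {R}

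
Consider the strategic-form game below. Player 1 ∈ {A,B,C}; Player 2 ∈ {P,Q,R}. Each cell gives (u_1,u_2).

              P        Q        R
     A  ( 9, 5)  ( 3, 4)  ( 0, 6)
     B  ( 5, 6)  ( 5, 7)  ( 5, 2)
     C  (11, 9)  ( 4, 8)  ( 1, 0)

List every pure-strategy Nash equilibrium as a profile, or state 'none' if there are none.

Nash profiles: (B,Q), (C,P)

(A,P): not NE [P1→C gives 11>9; P2→R gives 6>5]
(A,Q): not NE [P1→B gives 5>3; P2→R gives 6>4]
(A,R): not NE [P1→B gives 5>0]
(B,P): not NE [P1→C gives 11>5; P2→Q gives 7>6]
(B,Q): NE
(B,R): not NE [P2→Q gives 7>2]
(C,P): NE
(C,Q): not NE [P1→B gives 5>4; P2→P gives 9>8]
(C,R): not NE [P1→B gives 5>1; P2→P gives 9>0]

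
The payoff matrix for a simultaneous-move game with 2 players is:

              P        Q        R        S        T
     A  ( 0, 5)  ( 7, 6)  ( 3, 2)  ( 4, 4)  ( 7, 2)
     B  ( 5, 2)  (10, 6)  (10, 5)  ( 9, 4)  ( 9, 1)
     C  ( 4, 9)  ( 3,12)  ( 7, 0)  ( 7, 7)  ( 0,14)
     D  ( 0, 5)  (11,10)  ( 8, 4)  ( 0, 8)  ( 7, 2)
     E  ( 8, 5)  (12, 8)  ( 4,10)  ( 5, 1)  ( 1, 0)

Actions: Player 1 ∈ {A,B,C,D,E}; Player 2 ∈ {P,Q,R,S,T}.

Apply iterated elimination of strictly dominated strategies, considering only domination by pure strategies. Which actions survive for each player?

P1 drop A (B beats it: P:5>0 Q:10>7 R:10>3 S:9>4 T:9>7)
P1 drop C (B beats it: P:5>4 Q:10>3 R:10>7 S:9>7 T:9>0)
P2 drop P (Q beats it: B:6>2 D:10>5 E:8>5)
P2 drop S (Q beats it: B:6>4 D:10>8 E:8>1)
P2 drop T (Q beats it: B:6>1 D:10>2 E:8>0)
P1→{B,D,E} P2→{Q,R}

Remaining: P1:{B,D,E} P2:{Q,R}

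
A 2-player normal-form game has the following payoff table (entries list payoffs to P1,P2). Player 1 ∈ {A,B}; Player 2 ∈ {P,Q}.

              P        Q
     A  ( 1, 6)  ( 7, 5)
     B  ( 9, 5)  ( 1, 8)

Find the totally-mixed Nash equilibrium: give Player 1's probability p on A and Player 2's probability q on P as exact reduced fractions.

P1 mixes 3/4 on A; P2 mixes 3/7 on P

P1 indiff ⇒ q·1+(1-q)·7 = q·9+(1-q)·1 ⇒ q(-8) = (1-q)(-6) ⇒ q = 3/7
P2 indiff ⇒ p·6+(1-p)·5 = p·5+(1-p)·8 ⇒ p(1) = (1-p)(3) ⇒ p = 3/4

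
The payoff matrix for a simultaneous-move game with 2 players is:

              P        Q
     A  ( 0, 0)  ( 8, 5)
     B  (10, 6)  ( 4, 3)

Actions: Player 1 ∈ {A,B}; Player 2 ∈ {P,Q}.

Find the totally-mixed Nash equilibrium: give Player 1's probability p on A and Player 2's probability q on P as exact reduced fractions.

P1 indiff ⇒ q·0+(1-q)·8 = q·10+(1-q)·4 ⇒ q(-10) = (1-q)(-4) ⇒ q = 2/7
P2 indiff ⇒ p·0+(1-p)·6 = p·5+(1-p)·3 ⇒ p(-5) = (1-p)(-3) ⇒ p = 3/8

p=3/8, q=2/7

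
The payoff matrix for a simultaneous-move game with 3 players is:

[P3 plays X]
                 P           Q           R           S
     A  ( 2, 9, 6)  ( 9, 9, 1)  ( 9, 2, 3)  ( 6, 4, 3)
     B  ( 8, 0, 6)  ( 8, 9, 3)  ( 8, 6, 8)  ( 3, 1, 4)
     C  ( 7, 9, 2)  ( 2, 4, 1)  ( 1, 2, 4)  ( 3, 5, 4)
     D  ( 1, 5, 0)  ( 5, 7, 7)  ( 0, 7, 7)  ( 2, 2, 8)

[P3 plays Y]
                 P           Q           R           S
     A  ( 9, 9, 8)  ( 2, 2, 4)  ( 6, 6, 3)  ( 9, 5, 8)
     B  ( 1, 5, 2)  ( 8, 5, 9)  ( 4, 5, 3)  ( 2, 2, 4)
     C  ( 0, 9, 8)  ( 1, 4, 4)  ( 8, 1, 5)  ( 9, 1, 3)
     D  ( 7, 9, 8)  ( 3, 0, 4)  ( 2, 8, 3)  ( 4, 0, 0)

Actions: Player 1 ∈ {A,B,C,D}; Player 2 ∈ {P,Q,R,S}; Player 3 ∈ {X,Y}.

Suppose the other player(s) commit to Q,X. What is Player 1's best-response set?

P1 best: {A}

u_1(A vs Q,X) = 9
u_1(B vs Q,X) = 8
u_1(C vs Q,X) = 2
u_1(D vs Q,X) = 5
max payoff 9 at {A}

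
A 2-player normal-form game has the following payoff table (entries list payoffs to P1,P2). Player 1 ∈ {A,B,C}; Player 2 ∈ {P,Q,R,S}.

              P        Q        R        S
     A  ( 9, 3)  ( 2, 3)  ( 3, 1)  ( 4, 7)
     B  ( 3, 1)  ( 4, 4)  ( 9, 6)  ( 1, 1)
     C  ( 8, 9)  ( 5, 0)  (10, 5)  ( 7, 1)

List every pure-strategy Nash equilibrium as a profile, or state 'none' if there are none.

(A,P): not NE [P2→S gives 7>3]
(A,Q): not NE [P1→C gives 5>2; P2→S gives 7>3]
(A,R): not NE [P1→C gives 10>3; P2→S gives 7>1]
(A,S): not NE [P1→C gives 7>4]
(B,P): not NE [P1→A gives 9>3; P2→R gives 6>1]
(B,Q): not NE [P1→C gives 5>4; P2→R gives 6>4]
(B,R): not NE [P1→C gives 10>9]
(B,S): not NE [P1→C gives 7>1; P2→R gives 6>1]
(C,P): not NE [P1→A gives 9>8]
(C,Q): not NE [P2→P gives 9>0]
(C,R): not NE [P2→P gives 9>5]
(C,S): not NE [P2→P gives 9>1]

PSNE: ∅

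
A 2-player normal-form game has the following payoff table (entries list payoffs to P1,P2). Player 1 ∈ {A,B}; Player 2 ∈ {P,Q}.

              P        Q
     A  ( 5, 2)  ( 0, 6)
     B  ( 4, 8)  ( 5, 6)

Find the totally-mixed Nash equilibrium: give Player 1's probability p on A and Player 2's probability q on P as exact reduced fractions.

P1 mixes 1/3 on A; P2 mixes 5/6 on P

P1 indiff ⇒ q·5+(1-q)·0 = q·4+(1-q)·5 ⇒ q(1) = (1-q)(5) ⇒ q = 5/6
P2 indiff ⇒ p·2+(1-p)·8 = p·6+(1-p)·6 ⇒ p(-4) = (1-p)(-2) ⇒ p = 1/3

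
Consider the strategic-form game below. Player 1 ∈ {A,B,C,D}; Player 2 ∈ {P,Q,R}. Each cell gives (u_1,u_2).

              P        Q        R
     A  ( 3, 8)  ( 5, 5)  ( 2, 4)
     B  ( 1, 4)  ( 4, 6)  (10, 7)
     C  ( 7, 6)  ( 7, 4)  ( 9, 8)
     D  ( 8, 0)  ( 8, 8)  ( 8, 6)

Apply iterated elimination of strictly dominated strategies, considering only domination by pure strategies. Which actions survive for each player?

P1 drop A (C beats it: P:7>3 Q:7>5 R:9>2)
P2 drop P (R beats it: B:7>4 C:8>6 D:6>0)
P1→{B,C,D} P2→{Q,R}

Survivors P1:{B,C,D} P2:{Q,R}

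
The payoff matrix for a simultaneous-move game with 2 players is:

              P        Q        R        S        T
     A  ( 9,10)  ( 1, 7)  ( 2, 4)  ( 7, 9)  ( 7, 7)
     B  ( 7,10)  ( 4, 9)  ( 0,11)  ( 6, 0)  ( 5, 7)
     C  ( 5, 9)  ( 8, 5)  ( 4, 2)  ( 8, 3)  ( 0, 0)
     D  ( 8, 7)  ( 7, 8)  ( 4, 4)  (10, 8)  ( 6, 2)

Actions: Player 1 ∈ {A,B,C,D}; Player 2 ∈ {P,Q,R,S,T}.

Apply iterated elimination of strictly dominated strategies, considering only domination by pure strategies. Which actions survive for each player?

P1 drop B (D beats it: P:8>7 Q:7>4 R:4>0 S:10>6 T:6>5)
P2 drop R (P beats it: A:10>4 C:9>2 D:7>4)
P2 drop T (P beats it: A:10>7 C:9>0 D:7>2)
P1→{A,C,D} P2→{P,Q,S}

Survivors P1:{A,C,D} P2:{P,Q,S}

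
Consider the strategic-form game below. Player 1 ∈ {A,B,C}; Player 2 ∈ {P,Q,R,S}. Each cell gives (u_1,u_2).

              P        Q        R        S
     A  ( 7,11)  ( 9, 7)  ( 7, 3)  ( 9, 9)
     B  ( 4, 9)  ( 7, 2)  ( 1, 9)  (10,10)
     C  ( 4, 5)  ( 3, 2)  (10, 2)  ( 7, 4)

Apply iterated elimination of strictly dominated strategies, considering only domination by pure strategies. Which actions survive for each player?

P2 drop Q (P beats it: A:11>7 B:9>2 C:5>2)
P2 drop R (S beats it: A:9>3 B:10>9 C:4>2)
P1 drop C (A beats it: P:7>4 S:9>7)
P1→{A,B} P2→{P,S}

Remaining: P1:{A,B} P2:{P,S}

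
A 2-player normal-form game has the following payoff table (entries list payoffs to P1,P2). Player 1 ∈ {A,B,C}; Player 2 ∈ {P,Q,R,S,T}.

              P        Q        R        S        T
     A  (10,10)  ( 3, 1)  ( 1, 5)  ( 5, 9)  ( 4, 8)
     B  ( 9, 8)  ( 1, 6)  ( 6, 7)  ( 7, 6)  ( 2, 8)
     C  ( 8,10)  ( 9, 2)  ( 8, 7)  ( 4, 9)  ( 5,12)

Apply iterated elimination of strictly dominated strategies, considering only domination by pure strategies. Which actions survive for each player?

IESDS → P1:{A,C} P2:{P,T}

P2 drop Q (P beats it: A:10>1 B:8>6 C:10>2)
P2 drop R (P beats it: A:10>5 B:8>7 C:10>7)
P2 drop S (P beats it: A:10>9 B:8>6 C:10>9)
P1 drop B (A beats it: P:10>9 T:4>2)
P1→{A,C} P2→{P,T}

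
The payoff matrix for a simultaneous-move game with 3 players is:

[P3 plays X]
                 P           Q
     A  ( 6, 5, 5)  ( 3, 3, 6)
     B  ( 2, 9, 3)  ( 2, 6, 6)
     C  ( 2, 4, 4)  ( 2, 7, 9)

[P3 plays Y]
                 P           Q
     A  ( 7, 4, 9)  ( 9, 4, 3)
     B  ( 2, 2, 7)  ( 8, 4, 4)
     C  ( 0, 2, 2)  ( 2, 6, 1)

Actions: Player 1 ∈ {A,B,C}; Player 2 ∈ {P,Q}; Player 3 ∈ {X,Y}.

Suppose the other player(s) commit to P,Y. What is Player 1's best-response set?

u_1(A vs P,Y) = 7
u_1(B vs P,Y) = 2
u_1(C vs P,Y) = 0
max payoff 7 at {A}

argmax u_1 = {A}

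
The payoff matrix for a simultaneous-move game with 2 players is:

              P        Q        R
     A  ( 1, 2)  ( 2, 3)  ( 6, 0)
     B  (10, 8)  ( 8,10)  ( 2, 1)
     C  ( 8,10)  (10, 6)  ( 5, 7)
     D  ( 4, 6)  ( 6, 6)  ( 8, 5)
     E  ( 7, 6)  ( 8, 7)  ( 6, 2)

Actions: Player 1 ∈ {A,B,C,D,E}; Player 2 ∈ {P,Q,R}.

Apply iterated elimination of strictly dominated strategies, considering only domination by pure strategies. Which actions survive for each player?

Remaining: P1:{B,C} P2:{P,Q}

P1 drop A (D beats it: P:4>1 Q:6>2 R:8>6)
P2 drop R (P beats it: B:8>1 C:10>7 D:6>5 E:6>2)
P1 drop D (B beats it: P:10>4 Q:8>6)
P1 drop E (C beats it: P:8>7 Q:10>8)
P1→{B,C} P2→{P,Q}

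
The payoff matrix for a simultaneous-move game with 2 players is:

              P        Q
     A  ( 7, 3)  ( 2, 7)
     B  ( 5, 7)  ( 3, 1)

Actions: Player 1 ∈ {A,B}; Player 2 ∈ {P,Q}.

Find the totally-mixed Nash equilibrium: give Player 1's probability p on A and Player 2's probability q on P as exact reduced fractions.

P1 mixes 3/5 on A; P2 mixes 1/3 on P

P1 indiff ⇒ q·7+(1-q)·2 = q·5+(1-q)·3 ⇒ q(2) = (1-q)(1) ⇒ q = 1/3
P2 indiff ⇒ p·3+(1-p)·7 = p·7+(1-p)·1 ⇒ p(-4) = (1-p)(-6) ⇒ p = 3/5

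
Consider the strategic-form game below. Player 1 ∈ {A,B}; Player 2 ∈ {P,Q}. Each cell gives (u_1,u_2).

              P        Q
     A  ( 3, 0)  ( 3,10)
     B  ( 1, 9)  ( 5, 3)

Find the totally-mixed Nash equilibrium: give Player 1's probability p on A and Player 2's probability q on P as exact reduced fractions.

p=3/8, q=1/2

P1 indiff ⇒ q·3+(1-q)·3 = q·1+(1-q)·5 ⇒ q(2) = (1-q)(2) ⇒ q = 1/2
P2 indiff ⇒ p·0+(1-p)·9 = p·10+(1-p)·3 ⇒ p(-10) = (1-p)(-6) ⇒ p = 3/8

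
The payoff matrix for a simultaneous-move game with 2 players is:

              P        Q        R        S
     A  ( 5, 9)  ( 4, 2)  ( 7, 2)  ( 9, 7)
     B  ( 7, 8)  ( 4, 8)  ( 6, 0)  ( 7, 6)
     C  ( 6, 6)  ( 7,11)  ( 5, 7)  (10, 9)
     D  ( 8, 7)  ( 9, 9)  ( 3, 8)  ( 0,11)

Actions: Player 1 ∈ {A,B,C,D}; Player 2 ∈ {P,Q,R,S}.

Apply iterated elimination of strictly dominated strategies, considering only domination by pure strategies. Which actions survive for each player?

Survivors P1:{B,C,D} P2:{P,Q,S}

P2 drop R (S beats it: A:7>2 B:6>0 C:9>7 D:11>8)
P1 drop A (C beats it: P:6>5 Q:7>4 S:10>9)
P1→{B,C,D} P2→{P,Q,S}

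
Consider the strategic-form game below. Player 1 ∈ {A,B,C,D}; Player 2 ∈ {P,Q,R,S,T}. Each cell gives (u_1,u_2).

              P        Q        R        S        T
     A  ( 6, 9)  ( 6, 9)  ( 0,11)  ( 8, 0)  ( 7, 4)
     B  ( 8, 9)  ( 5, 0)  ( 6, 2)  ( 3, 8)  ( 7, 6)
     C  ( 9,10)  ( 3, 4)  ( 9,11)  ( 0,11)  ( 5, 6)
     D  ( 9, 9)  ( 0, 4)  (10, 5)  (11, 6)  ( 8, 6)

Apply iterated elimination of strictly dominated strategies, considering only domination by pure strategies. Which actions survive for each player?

P2 drop Q (R beats it: A:11>9 B:2>0 C:11>4 D:5>4)
P1 drop A (D beats it: P:9>6 R:10>0 S:11>8 T:8>7)
P1 drop B (D beats it: P:9>8 R:10>6 S:11>3 T:8>7)
P2 drop T (P beats it: C:10>6 D:9>6)
P1→{C,D} P2→{P,R,S}

Survivors P1:{C,D} P2:{P,R,S}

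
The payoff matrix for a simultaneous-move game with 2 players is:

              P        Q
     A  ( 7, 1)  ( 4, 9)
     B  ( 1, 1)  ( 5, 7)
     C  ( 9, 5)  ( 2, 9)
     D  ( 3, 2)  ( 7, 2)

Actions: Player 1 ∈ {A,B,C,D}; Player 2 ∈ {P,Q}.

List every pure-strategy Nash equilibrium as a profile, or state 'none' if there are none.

PSNE = {(D,Q)}

(A,P): not NE [P1→C gives 9>7; P2→Q gives 9>1]
(A,Q): not NE [P1→D gives 7>4]
(B,P): not NE [P1→C gives 9>1; P2→Q gives 7>1]
(B,Q): not NE [P1→D gives 7>5]
(C,P): not NE [P2→Q gives 9>5]
(C,Q): not NE [P1→D gives 7>2]
(D,P): not NE [P1→C gives 9>3]
(D,Q): NE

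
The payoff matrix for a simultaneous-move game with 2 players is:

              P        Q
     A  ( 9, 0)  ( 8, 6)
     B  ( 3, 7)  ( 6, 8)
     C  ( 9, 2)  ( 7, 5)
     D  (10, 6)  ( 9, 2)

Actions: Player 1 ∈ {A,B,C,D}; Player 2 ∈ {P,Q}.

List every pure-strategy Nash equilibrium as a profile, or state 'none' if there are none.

(A,P): not NE [P1→D gives 10>9; P2→Q gives 6>0]
(A,Q): not NE [P1→D gives 9>8]
(B,P): not NE [P1→D gives 10>3; P2→Q gives 8>7]
(B,Q): not NE [P1→D gives 9>6]
(C,P): not NE [P1→D gives 10>9; P2→Q gives 5>2]
(C,Q): not NE [P1→D gives 9>7]
(D,P): NE
(D,Q): not NE [P2→P gives 6>2]

PSNE = {(D,P)}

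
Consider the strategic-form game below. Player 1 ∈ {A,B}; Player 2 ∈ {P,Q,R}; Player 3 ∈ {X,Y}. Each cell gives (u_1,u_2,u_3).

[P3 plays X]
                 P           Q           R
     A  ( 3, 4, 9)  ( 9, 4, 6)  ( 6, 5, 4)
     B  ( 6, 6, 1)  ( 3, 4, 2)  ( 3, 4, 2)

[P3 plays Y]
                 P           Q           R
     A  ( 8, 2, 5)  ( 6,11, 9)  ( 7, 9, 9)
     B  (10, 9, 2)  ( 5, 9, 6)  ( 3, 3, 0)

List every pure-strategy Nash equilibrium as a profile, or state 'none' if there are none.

Nash profiles: (A,Q,Y), (B,P,Y)

(A,P,X): not NE [P1→B gives 6>3; P2→R gives 5>4]
(A,P,Y): not NE [P1→B gives 10>8; P2→Q gives 11>2; P3→X gives 9>5]
(A,Q,X): not NE [P2→R gives 5>4; P3→Y gives 9>6]
(A,Q,Y): NE
(A,R,X): not NE [P3→Y gives 9>4]
(A,R,Y): not NE [P2→Q gives 11>9]
(B,P,X): not NE [P3→Y gives 2>1]
(B,P,Y): NE
(B,Q,X): not NE [P1→A gives 9>3; P2→P gives 6>4; P3→Y gives 6>2]
(B,Q,Y): not NE [P1→A gives 6>5]
(B,R,X): not NE [P1→A gives 6>3; P2→P gives 6>4]
(B,R,Y): not NE [P1→A gives 7>3; P2→Q gives 9>3; P3→X gives 2>0]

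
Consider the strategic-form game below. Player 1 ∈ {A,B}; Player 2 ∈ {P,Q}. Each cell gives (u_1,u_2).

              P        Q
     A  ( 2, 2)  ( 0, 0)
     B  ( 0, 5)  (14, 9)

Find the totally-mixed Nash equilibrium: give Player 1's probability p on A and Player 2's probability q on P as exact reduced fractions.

P1 indiff ⇒ q·2+(1-q)·0 = q·0+(1-q)·14 ⇒ q(2) = (1-q)(14) ⇒ q = 7/8
P2 indiff ⇒ p·2+(1-p)·5 = p·0+(1-p)·9 ⇒ p(2) = (1-p)(4) ⇒ p = 2/3

(p,q) = (2/3, 7/8)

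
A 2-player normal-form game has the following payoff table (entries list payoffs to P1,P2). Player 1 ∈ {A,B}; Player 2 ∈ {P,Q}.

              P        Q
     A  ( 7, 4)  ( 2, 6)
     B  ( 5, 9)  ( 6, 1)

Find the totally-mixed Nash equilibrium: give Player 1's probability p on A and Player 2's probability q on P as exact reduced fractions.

P1 indiff ⇒ q·7+(1-q)·2 = q·5+(1-q)·6 ⇒ q(2) = (1-q)(4) ⇒ q = 2/3
P2 indiff ⇒ p·4+(1-p)·9 = p·6+(1-p)·1 ⇒ p(-2) = (1-p)(-8) ⇒ p = 4/5

(p,q) = (4/5, 2/3)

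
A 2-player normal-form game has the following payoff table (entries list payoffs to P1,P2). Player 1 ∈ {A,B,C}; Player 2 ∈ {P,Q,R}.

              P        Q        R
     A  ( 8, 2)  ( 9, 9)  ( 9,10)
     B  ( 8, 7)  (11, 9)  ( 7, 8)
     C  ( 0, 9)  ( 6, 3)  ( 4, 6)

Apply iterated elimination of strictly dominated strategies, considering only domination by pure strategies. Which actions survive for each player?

P1 drop C (A beats it: P:8>0 Q:9>6 R:9>4)
P2 drop P (Q beats it: A:9>2 B:9>7)
P1→{A,B} P2→{Q,R}

Survivors P1:{A,B} P2:{Q,R}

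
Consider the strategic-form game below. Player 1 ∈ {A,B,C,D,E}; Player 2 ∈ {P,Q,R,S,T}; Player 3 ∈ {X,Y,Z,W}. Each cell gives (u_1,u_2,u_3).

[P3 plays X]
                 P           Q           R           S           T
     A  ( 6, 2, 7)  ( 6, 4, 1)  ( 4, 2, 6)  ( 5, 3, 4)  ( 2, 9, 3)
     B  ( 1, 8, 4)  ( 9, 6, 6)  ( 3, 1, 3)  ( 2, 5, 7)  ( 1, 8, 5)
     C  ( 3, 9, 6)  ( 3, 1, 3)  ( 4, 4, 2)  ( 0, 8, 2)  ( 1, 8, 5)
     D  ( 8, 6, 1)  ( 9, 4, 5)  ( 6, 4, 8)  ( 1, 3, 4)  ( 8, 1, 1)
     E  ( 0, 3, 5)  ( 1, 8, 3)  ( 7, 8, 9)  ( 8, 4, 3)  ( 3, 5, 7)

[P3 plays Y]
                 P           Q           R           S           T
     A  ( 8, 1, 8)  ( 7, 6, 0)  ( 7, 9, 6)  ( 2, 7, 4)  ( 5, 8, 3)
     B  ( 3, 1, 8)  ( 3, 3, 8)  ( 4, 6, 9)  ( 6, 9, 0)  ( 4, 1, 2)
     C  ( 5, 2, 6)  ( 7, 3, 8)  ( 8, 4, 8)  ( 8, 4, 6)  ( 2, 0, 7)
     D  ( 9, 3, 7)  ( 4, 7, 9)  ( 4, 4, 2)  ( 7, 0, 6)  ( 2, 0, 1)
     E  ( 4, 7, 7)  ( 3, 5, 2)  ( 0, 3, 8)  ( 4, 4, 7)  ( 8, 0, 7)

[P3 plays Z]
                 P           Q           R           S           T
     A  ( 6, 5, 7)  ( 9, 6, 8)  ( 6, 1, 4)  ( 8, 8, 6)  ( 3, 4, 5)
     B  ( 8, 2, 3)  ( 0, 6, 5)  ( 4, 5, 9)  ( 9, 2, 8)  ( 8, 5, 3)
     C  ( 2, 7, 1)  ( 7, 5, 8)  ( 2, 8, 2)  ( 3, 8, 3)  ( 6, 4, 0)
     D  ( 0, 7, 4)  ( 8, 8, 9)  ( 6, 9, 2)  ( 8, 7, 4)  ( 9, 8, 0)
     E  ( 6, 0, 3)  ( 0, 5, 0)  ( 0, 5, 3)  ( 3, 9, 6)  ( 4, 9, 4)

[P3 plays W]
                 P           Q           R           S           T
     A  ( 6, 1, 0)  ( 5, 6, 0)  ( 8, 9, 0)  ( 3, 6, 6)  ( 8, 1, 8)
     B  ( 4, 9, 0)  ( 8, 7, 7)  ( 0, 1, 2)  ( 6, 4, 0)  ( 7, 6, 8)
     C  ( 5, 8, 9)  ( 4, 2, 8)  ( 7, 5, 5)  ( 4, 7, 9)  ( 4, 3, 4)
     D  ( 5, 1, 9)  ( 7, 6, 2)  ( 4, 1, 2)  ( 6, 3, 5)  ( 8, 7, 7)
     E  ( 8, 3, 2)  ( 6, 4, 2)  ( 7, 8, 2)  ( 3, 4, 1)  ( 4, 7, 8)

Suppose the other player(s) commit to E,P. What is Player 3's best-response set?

BR_3 = {Y}

u_3(X vs E,P) = 5
u_3(Y vs E,P) = 7
u_3(Z vs E,P) = 3
u_3(W vs E,P) = 2
max payoff 7 at {Y}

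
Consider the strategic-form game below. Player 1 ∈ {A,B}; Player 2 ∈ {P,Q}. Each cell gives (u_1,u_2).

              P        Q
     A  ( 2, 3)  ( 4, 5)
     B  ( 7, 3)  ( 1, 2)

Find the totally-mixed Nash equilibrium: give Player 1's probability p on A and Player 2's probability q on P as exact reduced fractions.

(p,q) = (1/3, 3/8)

P1 indiff ⇒ q·2+(1-q)·4 = q·7+(1-q)·1 ⇒ q(-5) = (1-q)(-3) ⇒ q = 3/8
P2 indiff ⇒ p·3+(1-p)·3 = p·5+(1-p)·2 ⇒ p(-2) = (1-p)(-1) ⇒ p = 1/3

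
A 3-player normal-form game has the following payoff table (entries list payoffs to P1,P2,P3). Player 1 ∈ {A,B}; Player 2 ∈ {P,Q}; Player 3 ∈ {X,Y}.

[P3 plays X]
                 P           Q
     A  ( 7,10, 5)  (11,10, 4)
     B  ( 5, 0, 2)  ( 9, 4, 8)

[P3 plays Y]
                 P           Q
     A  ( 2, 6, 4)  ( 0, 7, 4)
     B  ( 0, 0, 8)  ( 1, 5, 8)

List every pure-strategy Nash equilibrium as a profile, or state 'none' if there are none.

(A,P,X): NE
(A,P,Y): not NE [P2→Q gives 7>6; P3→X gives 5>4]
(A,Q,X): NE
(A,Q,Y): not NE [P1→B gives 1>0]
(B,P,X): not NE [P1→A gives 7>5; P2→Q gives 4>0; P3→Y gives 8>2]
(B,P,Y): not NE [P1→A gives 2>0; P2→Q gives 5>0]
(B,Q,X): not NE [P1→A gives 11>9]
(B,Q,Y): NE

PSNE = {(A,P,X), (A,Q,X), (B,Q,Y)}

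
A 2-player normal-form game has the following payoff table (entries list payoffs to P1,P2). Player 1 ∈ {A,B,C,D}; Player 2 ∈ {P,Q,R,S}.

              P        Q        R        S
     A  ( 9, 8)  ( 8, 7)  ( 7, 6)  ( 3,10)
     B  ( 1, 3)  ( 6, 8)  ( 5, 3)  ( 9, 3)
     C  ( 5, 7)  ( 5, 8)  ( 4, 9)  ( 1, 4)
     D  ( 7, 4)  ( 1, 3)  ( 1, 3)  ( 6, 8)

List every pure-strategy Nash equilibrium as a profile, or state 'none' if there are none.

Equilibria: none

(A,P): not NE [P2→S gives 10>8]
(A,Q): not NE [P2→S gives 10>7]
(A,R): not NE [P2→S gives 10>6]
(A,S): not NE [P1→B gives 9>3]
(B,P): not NE [P1→A gives 9>1; P2→Q gives 8>3]
(B,Q): not NE [P1→A gives 8>6]
(B,R): not NE [P1→A gives 7>5; P2→Q gives 8>3]
(B,S): not NE [P2→Q gives 8>3]
(C,P): not NE [P1→A gives 9>5; P2→R gives 9>7]
(C,Q): not NE [P1→A gives 8>5; P2→R gives 9>8]
(C,R): not NE [P1→A gives 7>4]
(C,S): not NE [P1→B gives 9>1; P2→R gives 9>4]
(D,P): not NE [P1→A gives 9>7; P2→S gives 8>4]
(D,Q): not NE [P1→A gives 8>1; P2→S gives 8>3]
(D,R): not NE [P1→A gives 7>1; P2→S gives 8>3]
(D,S): not NE [P1→B gives 9>6]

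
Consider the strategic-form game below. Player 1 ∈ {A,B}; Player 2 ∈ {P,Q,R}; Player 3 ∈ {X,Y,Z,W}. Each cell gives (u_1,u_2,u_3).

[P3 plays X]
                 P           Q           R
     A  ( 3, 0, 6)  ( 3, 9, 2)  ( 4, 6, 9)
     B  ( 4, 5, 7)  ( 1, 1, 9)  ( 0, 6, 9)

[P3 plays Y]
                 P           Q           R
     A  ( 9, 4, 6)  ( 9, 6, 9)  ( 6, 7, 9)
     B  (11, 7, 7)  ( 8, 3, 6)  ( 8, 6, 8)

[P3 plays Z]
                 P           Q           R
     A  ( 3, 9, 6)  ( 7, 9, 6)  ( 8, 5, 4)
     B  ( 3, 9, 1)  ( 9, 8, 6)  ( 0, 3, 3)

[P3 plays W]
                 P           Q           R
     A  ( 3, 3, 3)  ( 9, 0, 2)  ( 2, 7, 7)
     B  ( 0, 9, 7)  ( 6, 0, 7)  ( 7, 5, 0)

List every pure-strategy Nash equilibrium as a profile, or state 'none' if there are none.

NE set: (A,P,Z), (B,P,Y)

(A,P,X): not NE [P1→B gives 4>3; P2→Q gives 9>0]
(A,P,Y): not NE [P1→B gives 11>9; P2→R gives 7>4]
(A,P,Z): NE
(A,P,W): not NE [P2→R gives 7>3; P3→Z gives 6>3]
(A,Q,X): not NE [P3→Y gives 9>2]
(A,Q,Y): not NE [P2→R gives 7>6]
(A,Q,Z): not NE [P1→B gives 9>7; P3→Y gives 9>6]
(A,Q,W): not NE [P2→R gives 7>0; P3→Y gives 9>2]
(A,R,X): not NE [P2→Q gives 9>6]
(A,R,Y): not NE [P1→B gives 8>6]
(A,R,Z): not NE [P2→Q gives 9>5; P3→Y gives 9>4]
(A,R,W): not NE [P1→B gives 7>2; P3→Y gives 9>7]
(B,P,X): not NE [P2→R gives 6>5]
(B,P,Y): NE
(B,P,Z): not NE [P3→W gives 7>1]
(B,P,W): not NE [P1→A gives 3>0]
(B,Q,X): not NE [P1→A gives 3>1; P2→R gives 6>1]
(B,Q,Y): not NE [P1→A gives 9>8; P2→P gives 7>3; P3→X gives 9>6]
(B,Q,Z): not NE [P2→P gives 9>8; P3→X gives 9>6]
(B,Q,W): not NE [P1→A gives 9>6; P2→P gives 9>0; P3→X gives 9>7]
(B,R,X): not NE [P1→A gives 4>0]
(B,R,Y): not NE [P2→P gives 7>6; P3→X gives 9>8]
(B,R,Z): not NE [P1→A gives 8>0; P2→P gives 9>3; P3→X gives 9>3]
(B,R,W): not NE [P2→P gives 9>5; P3→X gives 9>0]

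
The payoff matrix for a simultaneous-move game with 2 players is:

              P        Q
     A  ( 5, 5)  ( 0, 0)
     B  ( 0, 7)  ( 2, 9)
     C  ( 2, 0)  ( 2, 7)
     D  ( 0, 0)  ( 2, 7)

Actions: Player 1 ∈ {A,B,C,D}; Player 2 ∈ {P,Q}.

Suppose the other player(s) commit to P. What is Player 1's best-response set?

u_1(A vs P) = 5
u_1(B vs P) = 0
u_1(C vs P) = 2
u_1(D vs P) = 0
max payoff 5 at {A}

P1 best: {A}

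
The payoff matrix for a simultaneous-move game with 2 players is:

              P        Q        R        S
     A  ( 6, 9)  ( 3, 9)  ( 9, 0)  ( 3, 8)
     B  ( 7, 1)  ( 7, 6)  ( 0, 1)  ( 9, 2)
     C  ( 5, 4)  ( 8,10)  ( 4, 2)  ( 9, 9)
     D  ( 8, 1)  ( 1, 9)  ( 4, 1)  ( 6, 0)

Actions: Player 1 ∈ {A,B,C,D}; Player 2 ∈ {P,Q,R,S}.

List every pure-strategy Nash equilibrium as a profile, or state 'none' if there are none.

(A,P): not NE [P1→D gives 8>6]
(A,Q): not NE [P1→C gives 8>3]
(A,R): not NE [P2→Q gives 9>0]
(A,S): not NE [P1→C gives 9>3; P2→Q gives 9>8]
(B,P): not NE [P1→D gives 8>7; P2→Q gives 6>1]
(B,Q): not NE [P1→C gives 8>7]
(B,R): not NE [P1→A gives 9>0; P2→Q gives 6>1]
(B,S): not NE [P2→Q gives 6>2]
(C,P): not NE [P1→D gives 8>5; P2→Q gives 10>4]
(C,Q): NE
(C,R): not NE [P1→A gives 9>4; P2→Q gives 10>2]
(C,S): not NE [P2→Q gives 10>9]
(D,P): not NE [P2→Q gives 9>1]
(D,Q): not NE [P1→C gives 8>1]
(D,R): not NE [P1→A gives 9>4; P2→Q gives 9>1]
(D,S): not NE [P1→C gives 9>6; P2→Q gives 9>0]

Nash profiles: (C,Q)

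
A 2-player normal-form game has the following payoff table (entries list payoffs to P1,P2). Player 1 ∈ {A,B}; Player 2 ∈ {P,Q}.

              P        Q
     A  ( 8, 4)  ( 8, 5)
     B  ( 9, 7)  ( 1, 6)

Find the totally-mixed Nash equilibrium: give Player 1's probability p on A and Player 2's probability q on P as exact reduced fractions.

(p,q) = (1/2, 7/8)

P1 indiff ⇒ q·8+(1-q)·8 = q·9+(1-q)·1 ⇒ q(-1) = (1-q)(-7) ⇒ q = 7/8
P2 indiff ⇒ p·4+(1-p)·7 = p·5+(1-p)·6 ⇒ p(-1) = (1-p)(-1) ⇒ p = 1/2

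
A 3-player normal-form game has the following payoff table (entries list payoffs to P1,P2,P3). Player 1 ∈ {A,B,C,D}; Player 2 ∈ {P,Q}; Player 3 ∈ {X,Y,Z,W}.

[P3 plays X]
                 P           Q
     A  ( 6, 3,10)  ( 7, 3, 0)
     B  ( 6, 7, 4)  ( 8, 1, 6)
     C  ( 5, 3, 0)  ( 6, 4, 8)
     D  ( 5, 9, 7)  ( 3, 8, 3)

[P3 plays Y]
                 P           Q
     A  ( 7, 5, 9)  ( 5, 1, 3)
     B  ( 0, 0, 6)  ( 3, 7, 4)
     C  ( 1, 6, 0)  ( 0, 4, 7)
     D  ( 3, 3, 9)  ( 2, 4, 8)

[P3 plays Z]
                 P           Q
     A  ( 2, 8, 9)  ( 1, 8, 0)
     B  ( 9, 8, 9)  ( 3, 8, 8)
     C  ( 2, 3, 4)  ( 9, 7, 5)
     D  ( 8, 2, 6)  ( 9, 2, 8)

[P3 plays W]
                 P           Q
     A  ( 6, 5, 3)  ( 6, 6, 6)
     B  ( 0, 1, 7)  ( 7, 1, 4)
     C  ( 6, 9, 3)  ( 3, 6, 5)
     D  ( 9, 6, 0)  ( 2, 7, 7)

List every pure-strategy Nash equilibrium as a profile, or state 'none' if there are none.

Nash profiles: (A,P,X), (B,P,Z), (D,Q,Z)

(A,P,X): NE
(A,P,Y): not NE [P3→X gives 10>9]
(A,P,Z): not NE [P1→B gives 9>2; P3→X gives 10>9]
(A,P,W): not NE [P1→D gives 9>6; P2→Q gives 6>5; P3→X gives 10>3]
(A,Q,X): not NE [P1→B gives 8>7; P3→W gives 6>0]
(A,Q,Y): not NE [P2→P gives 5>1; P3→W gives 6>3]
(A,Q,Z): not NE [P1→D gives 9>1; P3→W gives 6>0]
(A,Q,W): not NE [P1→B gives 7>6]
(B,P,X): not NE [P3→Z gives 9>4]
(B,P,Y): not NE [P1→A gives 7>0; P2→Q gives 7>0; P3→Z gives 9>6]
(B,P,Z): NE
(B,P,W): not NE [P1→D gives 9>0; P3→Z gives 9>7]
(B,Q,X): not NE [P2→P gives 7>1; P3→Z gives 8>6]
(B,Q,Y): not NE [P1→A gives 5>3; P3→Z gives 8>4]
(B,Q,Z): not NE [P1→D gives 9>3]
(B,Q,W): not NE [P3→Z gives 8>4]
(C,P,X): not NE [P1→B gives 6>5; P2→Q gives 4>3; P3→Z gives 4>0]
(C,P,Y): not NE [P1→A gives 7>1; P3→Z gives 4>0]
(C,P,Z): not NE [P1→B gives 9>2; P2→Q gives 7>3]
(C,P,W): not NE [P1→D gives 9>6; P3→Z gives 4>3]
(C,Q,X): not NE [P1→B gives 8>6]
(C,Q,Y): not NE [P1→A gives 5>0; P2→P gives 6>4; P3→X gives 8>7]
(C,Q,Z): not NE [P3→X gives 8>5]
(C,Q,W): not NE [P1→B gives 7>3; P2→P gives 9>6; P3→X gives 8>5]
(D,P,X): not NE [P1→B gives 6>5; P3→Y gives 9>7]
(D,P,Y): not NE [P1→A gives 7>3; P2→Q gives 4>3]
(D,P,Z): not NE [P1→B gives 9>8; P3→Y gives 9>6]
(D,P,W): not NE [P2→Q gives 7>6; P3→Y gives 9>0]
(D,Q,X): not NE [P1→B gives 8>3; P2→P gives 9>8; P3→Z gives 8>3]
(D,Q,Y): not NE [P1→A gives 5>2]
(D,Q,Z): NE
(D,Q,W): not NE [P1→B gives 7>2; P3→Z gives 8>7]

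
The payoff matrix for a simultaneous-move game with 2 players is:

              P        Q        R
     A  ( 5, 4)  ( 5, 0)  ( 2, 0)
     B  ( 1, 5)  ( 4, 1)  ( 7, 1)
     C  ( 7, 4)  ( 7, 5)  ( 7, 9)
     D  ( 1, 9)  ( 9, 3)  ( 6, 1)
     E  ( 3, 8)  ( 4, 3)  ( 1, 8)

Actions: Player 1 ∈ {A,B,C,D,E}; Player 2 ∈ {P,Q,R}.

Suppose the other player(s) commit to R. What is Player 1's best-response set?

u_1(A vs R) = 2
u_1(B vs R) = 7
u_1(C vs R) = 7
u_1(D vs R) = 6
u_1(E vs R) = 1
max payoff 7 at {B,C}

BR_1 = {B,C}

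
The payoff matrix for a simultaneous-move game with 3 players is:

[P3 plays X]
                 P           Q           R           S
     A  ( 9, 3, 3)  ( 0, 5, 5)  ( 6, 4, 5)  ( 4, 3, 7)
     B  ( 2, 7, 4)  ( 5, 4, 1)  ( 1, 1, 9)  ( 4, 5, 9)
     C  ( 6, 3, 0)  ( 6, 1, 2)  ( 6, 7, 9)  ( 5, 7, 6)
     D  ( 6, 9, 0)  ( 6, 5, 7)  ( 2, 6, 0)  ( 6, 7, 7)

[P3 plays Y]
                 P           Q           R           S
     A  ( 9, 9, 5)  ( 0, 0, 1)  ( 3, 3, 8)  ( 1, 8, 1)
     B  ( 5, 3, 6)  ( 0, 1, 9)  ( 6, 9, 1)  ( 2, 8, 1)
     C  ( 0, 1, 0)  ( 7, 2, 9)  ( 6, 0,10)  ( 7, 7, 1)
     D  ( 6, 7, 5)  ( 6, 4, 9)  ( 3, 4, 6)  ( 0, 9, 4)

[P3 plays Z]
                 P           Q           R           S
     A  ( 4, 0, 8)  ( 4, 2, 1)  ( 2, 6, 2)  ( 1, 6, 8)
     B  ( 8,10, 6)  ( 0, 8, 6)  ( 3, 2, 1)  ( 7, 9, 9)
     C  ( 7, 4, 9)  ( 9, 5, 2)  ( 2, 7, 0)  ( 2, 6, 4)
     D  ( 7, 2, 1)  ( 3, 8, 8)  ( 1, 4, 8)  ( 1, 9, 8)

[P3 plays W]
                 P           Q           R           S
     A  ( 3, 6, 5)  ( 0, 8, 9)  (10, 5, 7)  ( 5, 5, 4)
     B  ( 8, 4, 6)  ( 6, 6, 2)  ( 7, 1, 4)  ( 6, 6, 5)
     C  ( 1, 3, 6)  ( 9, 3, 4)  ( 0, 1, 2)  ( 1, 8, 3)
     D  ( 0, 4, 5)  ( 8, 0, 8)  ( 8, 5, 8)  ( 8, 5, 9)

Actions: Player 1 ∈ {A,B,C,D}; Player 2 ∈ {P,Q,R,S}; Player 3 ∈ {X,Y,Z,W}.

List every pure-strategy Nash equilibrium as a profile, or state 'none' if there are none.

NE set: (B,P,Z), (D,S,W)

(A,P,X): not NE [P2→Q gives 5>3; P3→Z gives 8>3]
(A,P,Y): not NE [P3→Z gives 8>5]
(A,P,Z): not NE [P1→B gives 8>4; P2→S gives 6>0]
(A,P,W): not NE [P1→B gives 8>3; P2→Q gives 8>6; P3→Z gives 8>5]
(A,Q,X): not NE [P1→D gives 6>0; P3→W gives 9>5]
(A,Q,Y): not NE [P1→C gives 7>0; P2→P gives 9>0; P3→W gives 9>1]
(A,Q,Z): not NE [P1→C gives 9>4; P2→S gives 6>2; P3→W gives 9>1]
(A,Q,W): not NE [P1→C gives 9>0]
(A,R,X): not NE [P2→Q gives 5>4; P3→Y gives 8>5]
(A,R,Y): not NE [P1→C gives 6>3; P2→P gives 9>3]
(A,R,Z): not NE [P1→B gives 3>2; P3→Y gives 8>2]
(A,R,W): not NE [P2→Q gives 8>5; P3→Y gives 8>7]
(A,S,X): not NE [P1→D gives 6>4; P2→Q gives 5>3; P3→Z gives 8>7]
(A,S,Y): not NE [P1→C gives 7>1; P2→P gives 9>8; P3→Z gives 8>1]
(A,S,Z): not NE [P1→B gives 7>1]
(A,S,W): not NE [P1→D gives 8>5; P2→Q gives 8>5; P3→Z gives 8>4]
(B,P,X): not NE [P1→A gives 9>2; P3→W gives 6>4]
(B,P,Y): not NE [P1→A gives 9>5; P2→R gives 9>3]
(B,P,Z): NE
(B,P,W): not NE [P2→S gives 6>4]
(B,Q,X): not NE [P1→D gives 6>5; P2→P gives 7>4; P3→Y gives 9>1]
(B,Q,Y): not NE [P1→C gives 7>0; P2→R gives 9>1]
(B,Q,Z): not NE [P1→C gives 9>0; P2→P gives 10>8; P3→Y gives 9>6]
(B,Q,W): not NE [P1→C gives 9>6; P3→Y gives 9>2]
(B,R,X): not NE [P1→C gives 6>1; P2→P gives 7>1]
(B,R,Y): not NE [P3→X gives 9>1]
(B,R,Z): not NE [P2→P gives 10>2; P3→X gives 9>1]
(B,R,W): not NE [P1→A gives 10>7; P2→S gives 6>1; P3→X gives 9>4]
(B,S,X): not NE [P1→D gives 6>4; P2→P gives 7>5]
(B,S,Y): not NE [P1→C gives 7>2; P2→R gives 9>8; P3→Z gives 9>1]
(B,S,Z): not NE [P2→P gives 10>9]
(B,S,W): not NE [P1→D gives 8>6; P3→Z gives 9>5]
(C,P,X): not NE [P1→A gives 9>6; P2→S gives 7>3; P3→Z gives 9>0]
(C,P,Y): not NE [P1→A gives 9>0; P2→S gives 7>1; P3→Z gives 9>0]
(C,P,Z): not NE [P1→B gives 8>7; P2→R gives 7>4]
(C,P,W): not NE [P1→B gives 8>1; P2→S gives 8>3; P3→Z gives 9>6]
(C,Q,X): not NE [P2→S gives 7>1; P3→Y gives 9>2]
(C,Q,Y): not NE [P2→S gives 7>2]
(C,Q,Z): not NE [P2→R gives 7>5; P3→Y gives 9>2]
(C,Q,W): not NE [P2→S gives 8>3; P3→Y gives 9>4]
(C,R,X): not NE [P3→Y gives 10>9]
(C,R,Y): not NE [P2→S gives 7>0]
(C,R,Z): not NE [P1→B gives 3>2; P3→Y gives 10>0]
(C,R,W): not NE [P1→A gives 10>0; P2→S gives 8>1; P3→Y gives 10>2]
(C,S,X): not NE [P1→D gives 6>5]
(C,S,Y): not NE [P3→X gives 6>1]
(C,S,Z): not NE [P1→B gives 7>2; P2→R gives 7>6; P3→X gives 6>4]
(C,S,W): not NE [P1→D gives 8>1; P3→X gives 6>3]
(D,P,X): not NE [P1→A gives 9>6; P3→W gives 5>0]
(D,P,Y): not NE [P1→A gives 9>6; P2→S gives 9>7]
(D,P,Z): not NE [P1→B gives 8>7; P2→S gives 9>2; P3→W gives 5>1]
(D,P,W): not NE [P1→B gives 8>0; P2→S gives 5>4]
(D,Q,X): not NE [P2→P gives 9>5; P3→Y gives 9>7]
(D,Q,Y): not NE [P1→C gives 7>6; P2→S gives 9>4]
(D,Q,Z): not NE [P1→C gives 9>3; P2→S gives 9>8; P3→Y gives 9>8]
(D,Q,W): not NE [P1→C gives 9>8; P2→S gives 5>0; P3→Y gives 9>8]
(D,R,X): not NE [P1→C gives 6>2; P2→P gives 9>6; P3→W gives 8>0]
(D,R,Y): not NE [P1→C gives 6>3; P2→S gives 9>4; P3→W gives 8>6]
(D,R,Z): not NE [P1→B gives 3>1; P2→S gives 9>4]
(D,R,W): not NE [P1→A gives 10>8]
(D,S,X): not NE [P2→P gives 9>7; P3→W gives 9>7]
(D,S,Y): not NE [P1→C gives 7>0; P3→W gives 9>4]
(D,S,Z): not NE [P1→B gives 7>1; P3→W gives 9>8]
(D,S,W): NE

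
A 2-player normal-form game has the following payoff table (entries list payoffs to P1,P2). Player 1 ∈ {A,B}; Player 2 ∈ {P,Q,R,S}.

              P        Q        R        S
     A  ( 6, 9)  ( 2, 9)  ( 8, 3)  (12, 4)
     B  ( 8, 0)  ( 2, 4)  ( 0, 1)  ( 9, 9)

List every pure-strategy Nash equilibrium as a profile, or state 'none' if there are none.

(A,P): not NE [P1→B gives 8>6]
(A,Q): NE
(A,R): not NE [P2→Q gives 9>3]
(A,S): not NE [P2→Q gives 9>4]
(B,P): not NE [P2→S gives 9>0]
(B,Q): not NE [P2→S gives 9>4]
(B,R): not NE [P1→A gives 8>0; P2→S gives 9>1]
(B,S): not NE [P1→A gives 12>9]

NE set: (A,Q)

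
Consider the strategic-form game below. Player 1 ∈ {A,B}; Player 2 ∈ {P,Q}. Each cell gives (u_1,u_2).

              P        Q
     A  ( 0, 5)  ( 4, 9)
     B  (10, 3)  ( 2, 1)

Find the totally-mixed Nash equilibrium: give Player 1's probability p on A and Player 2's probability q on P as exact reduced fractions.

p=1/3, q=1/6

P1 indiff ⇒ q·0+(1-q)·4 = q·10+(1-q)·2 ⇒ q(-10) = (1-q)(-2) ⇒ q = 1/6
P2 indiff ⇒ p·5+(1-p)·3 = p·9+(1-p)·1 ⇒ p(-4) = (1-p)(-2) ⇒ p = 1/3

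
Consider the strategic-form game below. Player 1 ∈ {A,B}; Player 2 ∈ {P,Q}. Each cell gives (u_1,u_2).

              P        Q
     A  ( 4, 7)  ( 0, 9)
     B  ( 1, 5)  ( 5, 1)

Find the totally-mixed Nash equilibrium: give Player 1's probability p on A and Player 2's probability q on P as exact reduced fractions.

P1 mixes 2/3 on A; P2 mixes 5/8 on P

P1 indiff ⇒ q·4+(1-q)·0 = q·1+(1-q)·5 ⇒ q(3) = (1-q)(5) ⇒ q = 5/8
P2 indiff ⇒ p·7+(1-p)·5 = p·9+(1-p)·1 ⇒ p(-2) = (1-p)(-4) ⇒ p = 2/3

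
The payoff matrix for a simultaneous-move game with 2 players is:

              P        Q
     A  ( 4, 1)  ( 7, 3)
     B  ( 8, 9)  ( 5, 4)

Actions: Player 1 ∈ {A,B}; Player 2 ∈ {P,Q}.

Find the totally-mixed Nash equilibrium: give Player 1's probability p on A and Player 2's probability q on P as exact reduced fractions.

(p,q) = (5/7, 1/3)

P1 indiff ⇒ q·4+(1-q)·7 = q·8+(1-q)·5 ⇒ q(-4) = (1-q)(-2) ⇒ q = 1/3
P2 indiff ⇒ p·1+(1-p)·9 = p·3+(1-p)·4 ⇒ p(-2) = (1-p)(-5) ⇒ p = 5/7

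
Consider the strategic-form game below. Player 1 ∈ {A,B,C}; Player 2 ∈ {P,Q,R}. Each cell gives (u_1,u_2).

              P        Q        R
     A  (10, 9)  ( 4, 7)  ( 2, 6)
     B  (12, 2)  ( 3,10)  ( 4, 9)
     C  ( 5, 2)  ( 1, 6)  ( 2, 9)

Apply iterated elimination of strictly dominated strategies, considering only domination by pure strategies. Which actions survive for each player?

Survivors P1:{A,B} P2:{P,Q}

P1 drop C (B beats it: P:12>5 Q:3>1 R:4>2)
P2 drop R (Q beats it: A:7>6 B:10>9)
P1→{A,B} P2→{P,Q}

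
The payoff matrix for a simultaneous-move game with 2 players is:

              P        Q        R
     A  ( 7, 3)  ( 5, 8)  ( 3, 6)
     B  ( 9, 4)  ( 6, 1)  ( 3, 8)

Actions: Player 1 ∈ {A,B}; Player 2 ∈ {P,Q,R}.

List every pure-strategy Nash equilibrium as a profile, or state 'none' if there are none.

NE set: (B,R)

(A,P): not NE [P1→B gives 9>7; P2→Q gives 8>3]
(A,Q): not NE [P1→B gives 6>5]
(A,R): not NE [P2→Q gives 8>6]
(B,P): not NE [P2→R gives 8>4]
(B,Q): not NE [P2→R gives 8>1]
(B,R): NE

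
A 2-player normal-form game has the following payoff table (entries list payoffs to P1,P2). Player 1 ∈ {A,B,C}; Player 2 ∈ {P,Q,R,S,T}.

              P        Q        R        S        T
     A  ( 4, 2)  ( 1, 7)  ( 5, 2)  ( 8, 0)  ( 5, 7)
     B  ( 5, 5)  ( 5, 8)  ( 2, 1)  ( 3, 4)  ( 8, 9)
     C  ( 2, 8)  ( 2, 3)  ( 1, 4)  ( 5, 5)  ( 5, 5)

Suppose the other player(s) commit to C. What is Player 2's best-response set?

u_2(P vs C) = 8
u_2(Q vs C) = 3
u_2(R vs C) = 4
u_2(S vs C) = 5
u_2(T vs C) = 5
max payoff 8 at {P}

P2 best: {P}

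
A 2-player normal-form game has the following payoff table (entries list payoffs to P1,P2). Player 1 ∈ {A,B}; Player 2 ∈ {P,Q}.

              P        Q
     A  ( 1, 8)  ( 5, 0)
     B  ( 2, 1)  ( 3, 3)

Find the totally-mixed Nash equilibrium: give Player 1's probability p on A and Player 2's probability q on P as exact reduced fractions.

p=1/5, q=2/3

P1 indiff ⇒ q·1+(1-q)·5 = q·2+(1-q)·3 ⇒ q(-1) = (1-q)(-2) ⇒ q = 2/3
P2 indiff ⇒ p·8+(1-p)·1 = p·0+(1-p)·3 ⇒ p(8) = (1-p)(2) ⇒ p = 1/5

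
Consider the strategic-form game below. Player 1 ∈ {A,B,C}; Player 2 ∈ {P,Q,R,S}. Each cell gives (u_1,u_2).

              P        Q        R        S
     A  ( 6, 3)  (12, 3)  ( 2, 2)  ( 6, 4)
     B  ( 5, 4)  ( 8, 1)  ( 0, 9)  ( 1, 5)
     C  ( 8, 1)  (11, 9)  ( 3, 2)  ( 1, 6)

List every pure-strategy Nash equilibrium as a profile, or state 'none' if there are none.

PSNE = {(A,S)}

(A,P): not NE [P1→C gives 8>6; P2→S gives 4>3]
(A,Q): not NE [P2→S gives 4>3]
(A,R): not NE [P1→C gives 3>2; P2→S gives 4>2]
(A,S): NE
(B,P): not NE [P1→C gives 8>5; P2→R gives 9>4]
(B,Q): not NE [P1→A gives 12>8; P2→R gives 9>1]
(B,R): not NE [P1→C gives 3>0]
(B,S): not NE [P1→A gives 6>1; P2→R gives 9>5]
(C,P): not NE [P2→Q gives 9>1]
(C,Q): not NE [P1→A gives 12>11]
(C,R): not NE [P2→Q gives 9>2]
(C,S): not NE [P1→A gives 6>1; P2→Q gives 9>6]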